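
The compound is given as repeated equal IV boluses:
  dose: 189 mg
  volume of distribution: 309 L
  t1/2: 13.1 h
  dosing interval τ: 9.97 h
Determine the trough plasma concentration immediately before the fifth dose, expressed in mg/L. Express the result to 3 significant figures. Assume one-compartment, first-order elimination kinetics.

C₀ per dose = Dose / Vd = 189 / 309 = 0.6117 mg/L
k = ln2 / t½ = 0.693147 / 13.1 = 0.05291 h⁻¹
Fraction remaining after one interval: r = e^(−kτ) = e^(−0.05291 × 9.97) = 0.5901
Before dose 5, 4 doses have been given (aged 1τ, 2τ, 3τ, 4τ).
C_trough = C₀ × (r + r² + … + r^4) = C₀ × r(1−r^4)/(1−r)
        = 0.6117 × 0.5901 × (1 − 0.1213) / (1 − 0.5901) = 0.7738 mg/L

0.774 mg/L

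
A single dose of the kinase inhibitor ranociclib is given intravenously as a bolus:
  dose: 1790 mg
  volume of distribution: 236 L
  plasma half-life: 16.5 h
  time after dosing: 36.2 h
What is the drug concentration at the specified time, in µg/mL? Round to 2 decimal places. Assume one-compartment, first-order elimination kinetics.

1.66 µg/mL

C₀ = Dose / Vd = 1790 / 236 = 7.585 mg/L
k = ln2 / t½ = 0.693147 / 16.5 = 0.04201 h⁻¹
C = C₀ · e^(−k·t) = 7.585 × e^(−0.04201 × 36.2)
  = 7.585 × 0.2185 = 1.657 mg/L
(1.657 mg/L = 1.657 µg/mL)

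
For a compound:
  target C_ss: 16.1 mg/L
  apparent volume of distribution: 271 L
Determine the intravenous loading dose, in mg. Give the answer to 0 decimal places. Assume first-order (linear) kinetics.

LD = Css × Vd = 16.1 × 271 = 4363 mg

4363 mg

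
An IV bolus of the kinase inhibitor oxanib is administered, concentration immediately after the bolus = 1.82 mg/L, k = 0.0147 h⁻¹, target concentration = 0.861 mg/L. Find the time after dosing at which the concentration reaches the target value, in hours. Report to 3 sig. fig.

50.9 h

t = ln(C₀ / C) / k = ln(1.820 / 0.861) / 0.01470
  = ln(2.114) / 0.01470 = 0.7486 / 0.01470 = 50.93 h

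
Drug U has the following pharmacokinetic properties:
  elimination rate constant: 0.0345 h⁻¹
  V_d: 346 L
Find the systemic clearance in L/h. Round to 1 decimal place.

11.9 L/h

CL = k × Vd = 0.0345 × 346 = 11.94 L/h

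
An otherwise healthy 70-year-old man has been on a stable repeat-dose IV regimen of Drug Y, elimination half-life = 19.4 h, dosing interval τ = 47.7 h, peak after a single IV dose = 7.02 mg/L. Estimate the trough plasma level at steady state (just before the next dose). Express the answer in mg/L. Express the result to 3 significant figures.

1.56 mg/L

k = ln2 / t½ = 0.693147 / 19.4 = 0.03573 h⁻¹
e^(−kτ) = e^(−0.03573 × 47.7) = 0.1819
Accumulation ratio R = 1 / (1 − e^(−kτ)) = 1 / (1 − 0.1819) = 1.222
Steady-state trough = C₀ × R × e^(−kτ) = 7.02 × 1.222 × 0.1819 = 1.560 mg/L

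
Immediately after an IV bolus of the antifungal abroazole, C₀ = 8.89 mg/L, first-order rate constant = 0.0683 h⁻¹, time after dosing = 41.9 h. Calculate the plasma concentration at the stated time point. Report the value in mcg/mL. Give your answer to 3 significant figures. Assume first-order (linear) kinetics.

0.508 mcg/mL

C = C₀ · e^(−k·t) = 8.890 × e^(−0.06830 × 41.9)
  = 8.890 × 0.05717 = 0.5082 mg/L
(0.5082 mg/L = 0.5082 mcg/mL)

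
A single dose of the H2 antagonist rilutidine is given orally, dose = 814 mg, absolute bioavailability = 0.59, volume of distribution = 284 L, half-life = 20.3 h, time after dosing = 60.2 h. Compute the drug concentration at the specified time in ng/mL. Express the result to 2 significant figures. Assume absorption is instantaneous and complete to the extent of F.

Amount reaching circulation = F × Dose = 0.59 × 814.0 = 480.3 mg
C₀ = F·Dose / Vd = 480.3 / 284 = 1.691 mg/L
k = ln2 / t½ = 0.693147 / 20.3 = 0.03415 h⁻¹
C = C₀ · e^(−k·t) = 1.691 × e^(−0.03415 × 60.2)
  = 1.691 × 0.1280 = 0.2164 mg/L
Convert: 0.2164 mg/L × 1000 = 216.4 ng/mL

220 ng/mL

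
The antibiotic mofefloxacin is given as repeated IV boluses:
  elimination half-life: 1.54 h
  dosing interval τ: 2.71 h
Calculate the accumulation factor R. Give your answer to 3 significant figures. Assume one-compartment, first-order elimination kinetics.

1.42

k = ln2 / t½ = 0.693147 / 1.54 = 0.4501 h⁻¹
e^(−kτ) = e^(−0.4501 × 2.71) = 0.2953
Accumulation ratio R = 1 / (1 − e^(−kτ)) = 1 / (1 − 0.2953) = 1.419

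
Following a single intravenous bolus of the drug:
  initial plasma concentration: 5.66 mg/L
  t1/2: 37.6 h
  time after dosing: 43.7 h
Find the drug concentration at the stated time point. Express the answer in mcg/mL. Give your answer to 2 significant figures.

k = ln2 / t½ = 0.693147 / 37.6 = 0.01843 h⁻¹
C = C₀ · e^(−k·t) = 5.660 × e^(−0.01843 × 43.7)
  = 5.660 × 0.4469 = 2.529 mg/L
(2.529 mg/L = 2.529 mcg/mL)

2.5 mcg/mL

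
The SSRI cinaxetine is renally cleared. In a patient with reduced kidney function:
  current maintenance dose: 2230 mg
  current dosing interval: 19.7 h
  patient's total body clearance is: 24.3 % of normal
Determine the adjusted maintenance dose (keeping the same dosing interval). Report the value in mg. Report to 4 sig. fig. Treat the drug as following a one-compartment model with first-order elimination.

To keep the same average steady-state level, dosing rate must scale with clearance.
CL ratio = 24.3 / 100 = 0.2430
New dose (same interval) = 2230 × 0.2430 = 541.9 mg

541.9 mg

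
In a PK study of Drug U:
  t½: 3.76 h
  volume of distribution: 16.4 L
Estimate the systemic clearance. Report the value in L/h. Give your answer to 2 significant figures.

k = ln2 / t½ = 0.693147 / 3.76 = 0.1843 h⁻¹
CL = k × Vd = 0.1843 × 16.4 = 3.023 L/h

3.0 L/h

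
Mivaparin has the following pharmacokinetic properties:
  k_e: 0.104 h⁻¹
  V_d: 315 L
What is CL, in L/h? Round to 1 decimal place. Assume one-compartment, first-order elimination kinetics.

CL = k × Vd = 0.104 × 315 = 32.76 L/h

32.8 L/h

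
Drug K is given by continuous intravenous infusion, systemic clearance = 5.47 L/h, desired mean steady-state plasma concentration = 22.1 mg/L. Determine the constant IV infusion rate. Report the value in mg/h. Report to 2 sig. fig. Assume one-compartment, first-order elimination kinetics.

120 mg/h

At steady state, infusion rate R₀ = Css × CL = 22.1 × 5.470 = 120.9 mg/h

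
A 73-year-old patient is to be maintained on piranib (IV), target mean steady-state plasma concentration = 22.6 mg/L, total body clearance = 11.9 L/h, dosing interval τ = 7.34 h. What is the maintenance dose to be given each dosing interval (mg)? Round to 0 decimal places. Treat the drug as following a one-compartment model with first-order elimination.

1974 mg

At steady state, Dose/τ = Css × CL.
Dose = Css × CL × τ = 22.6 × 11.90 × 7.34 = 1974 mg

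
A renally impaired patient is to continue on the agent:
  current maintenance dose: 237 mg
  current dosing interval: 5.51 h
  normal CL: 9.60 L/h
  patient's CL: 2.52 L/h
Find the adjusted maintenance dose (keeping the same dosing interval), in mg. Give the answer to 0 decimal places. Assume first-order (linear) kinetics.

62 mg

To keep the same average steady-state level, dosing rate must scale with clearance.
CL ratio = 2.52 / 9.60 = 0.2625
New dose (same interval) = 237 × 0.2625 = 62.21 mg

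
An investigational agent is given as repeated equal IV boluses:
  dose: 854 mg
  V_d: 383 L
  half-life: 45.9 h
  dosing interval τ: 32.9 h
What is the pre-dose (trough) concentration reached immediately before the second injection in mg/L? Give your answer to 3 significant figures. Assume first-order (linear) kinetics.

1.36 mg/L

C₀ per dose = Dose / Vd = 854 / 383 = 2.230 mg/L
k = ln2 / t½ = 0.693147 / 45.9 = 0.01510 h⁻¹
Fraction remaining after one interval: r = e^(−kτ) = e^(−0.01510 × 32.9) = 0.6085
Before dose 2, 1 dose has been given (aged 1τ).
C_trough = C₀ × r = 2.230 × 0.6085 = 1.357 mg/L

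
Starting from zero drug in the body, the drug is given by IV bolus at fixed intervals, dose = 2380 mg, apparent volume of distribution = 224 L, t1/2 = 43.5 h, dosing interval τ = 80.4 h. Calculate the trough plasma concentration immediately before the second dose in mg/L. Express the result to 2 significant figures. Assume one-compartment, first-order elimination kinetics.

3.0 mg/L

C₀ per dose = Dose / Vd = 2380 / 224 = 10.63 mg/L
k = ln2 / t½ = 0.693147 / 43.5 = 0.01593 h⁻¹
Fraction remaining after one interval: r = e^(−kτ) = e^(−0.01593 × 80.4) = 0.2778
Before dose 2, 1 dose has been given (aged 1τ).
C_trough = C₀ × r = 10.63 × 0.2778 = 2.953 mg/L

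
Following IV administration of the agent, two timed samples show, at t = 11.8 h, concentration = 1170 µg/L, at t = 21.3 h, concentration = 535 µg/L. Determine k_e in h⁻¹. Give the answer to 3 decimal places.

k = ln(C₁/C₂) / (t₂ − t₁) = ln(1170/535) / (21.3 − 11.8)
  = 0.7825 / 9.500 = 0.08237 h⁻¹

0.082 h⁻¹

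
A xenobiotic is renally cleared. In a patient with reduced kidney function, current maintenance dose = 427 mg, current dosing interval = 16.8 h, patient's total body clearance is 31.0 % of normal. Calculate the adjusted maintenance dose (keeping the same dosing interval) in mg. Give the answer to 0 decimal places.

To keep the same average steady-state level, dosing rate must scale with clearance.
CL ratio = 31.0 / 100 = 0.3100
New dose (same interval) = 427 × 0.3100 = 132.4 mg

132 mg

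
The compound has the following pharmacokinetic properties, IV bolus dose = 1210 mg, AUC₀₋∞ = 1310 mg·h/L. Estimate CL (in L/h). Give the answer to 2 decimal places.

CL = Dose / AUC = 1210 / 1310 = 0.9237 L/h

0.92 L/h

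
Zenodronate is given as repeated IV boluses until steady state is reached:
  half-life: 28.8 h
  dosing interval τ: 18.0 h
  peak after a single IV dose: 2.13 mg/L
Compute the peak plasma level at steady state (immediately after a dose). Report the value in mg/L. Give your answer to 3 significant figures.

k = ln2 / t½ = 0.693147 / 28.8 = 0.02407 h⁻¹
e^(−kτ) = e^(−0.02407 × 18.0) = 0.6484
Accumulation ratio R = 1 / (1 − e^(−kτ)) = 1 / (1 − 0.6484) = 2.844
Steady-state peak = C₀ × R = 2.13 × 2.844 = 6.058 mg/L

6.06 mg/L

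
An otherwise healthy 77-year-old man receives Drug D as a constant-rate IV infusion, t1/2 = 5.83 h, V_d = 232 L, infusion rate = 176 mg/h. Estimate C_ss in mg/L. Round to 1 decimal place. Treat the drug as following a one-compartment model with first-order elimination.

6.4 mg/L

k = ln2 / t½ = 0.693147 / 5.83 = 0.1189 h⁻¹
CL = k × Vd = 0.1189 × 232 = 27.58 L/h
At steady state Css = R₀ / CL = 176 / 27.58 = 6.381 mg/L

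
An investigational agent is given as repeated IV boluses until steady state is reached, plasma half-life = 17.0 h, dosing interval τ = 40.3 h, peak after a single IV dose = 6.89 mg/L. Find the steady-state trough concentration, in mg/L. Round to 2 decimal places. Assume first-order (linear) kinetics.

1.65 mg/L

k = ln2 / t½ = 0.693147 / 17.0 = 0.04077 h⁻¹
e^(−kτ) = e^(−0.04077 × 40.3) = 0.1934
Accumulation ratio R = 1 / (1 − e^(−kτ)) = 1 / (1 − 0.1934) = 1.240
Steady-state trough = C₀ × R × e^(−kτ) = 6.89 × 1.240 × 0.1934 = 1.652 mg/L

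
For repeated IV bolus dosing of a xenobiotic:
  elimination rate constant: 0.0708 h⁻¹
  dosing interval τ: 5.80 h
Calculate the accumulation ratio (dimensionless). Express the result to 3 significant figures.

2.97

e^(−kτ) = e^(−0.07080 × 5.80) = 0.6632
Accumulation ratio R = 1 / (1 − e^(−kτ)) = 1 / (1 − 0.6632) = 2.969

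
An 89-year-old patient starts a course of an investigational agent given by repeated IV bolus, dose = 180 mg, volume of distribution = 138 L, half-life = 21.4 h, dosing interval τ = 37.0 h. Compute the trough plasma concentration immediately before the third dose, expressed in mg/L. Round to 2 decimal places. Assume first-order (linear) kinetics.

0.51 mg/L

C₀ per dose = Dose / Vd = 180 / 138 = 1.304 mg/L
k = ln2 / t½ = 0.693147 / 21.4 = 0.03239 h⁻¹
Fraction remaining after one interval: r = e^(−kτ) = e^(−0.03239 × 37.0) = 0.3017
Before dose 3, 2 doses have been given (aged 1τ, 2τ).
C_trough = C₀ × (r + r²) = 1.304 × (0.3017 + 0.09102) = 0.5121 mg/L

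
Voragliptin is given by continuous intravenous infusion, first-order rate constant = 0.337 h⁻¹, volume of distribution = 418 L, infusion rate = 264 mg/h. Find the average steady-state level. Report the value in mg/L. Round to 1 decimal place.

1.9 mg/L

CL = k × Vd = 0.3370 × 418 = 140.9 L/h
At steady state Css = R₀ / CL = 264 / 140.9 = 1.874 mg/L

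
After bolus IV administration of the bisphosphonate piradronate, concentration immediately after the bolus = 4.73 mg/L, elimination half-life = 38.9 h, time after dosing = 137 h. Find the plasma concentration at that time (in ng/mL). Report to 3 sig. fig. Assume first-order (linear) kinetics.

k = ln2 / t½ = 0.693147 / 38.9 = 0.01782 h⁻¹
C = C₀ · e^(−k·t) = 4.730 × e^(−0.01782 × 137)
  = 4.730 × 0.08704 = 0.4117 mg/L
Convert: 0.4117 mg/L × 1000 = 411.7 ng/mL

412 ng/mL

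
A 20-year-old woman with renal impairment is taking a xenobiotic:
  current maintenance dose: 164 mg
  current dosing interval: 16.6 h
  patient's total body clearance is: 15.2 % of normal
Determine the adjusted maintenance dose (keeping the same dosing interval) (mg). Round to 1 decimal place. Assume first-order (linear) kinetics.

24.9 mg

To keep the same average steady-state level, dosing rate must scale with clearance.
CL ratio = 15.2 / 100 = 0.1520
New dose (same interval) = 164 × 0.1520 = 24.93 mg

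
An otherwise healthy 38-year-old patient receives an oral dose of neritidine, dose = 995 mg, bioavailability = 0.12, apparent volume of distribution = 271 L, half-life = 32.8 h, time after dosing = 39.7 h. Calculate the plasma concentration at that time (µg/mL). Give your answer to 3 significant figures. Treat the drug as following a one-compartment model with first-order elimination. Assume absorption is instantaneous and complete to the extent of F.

Amount reaching circulation = F × Dose = 0.12 × 995.0 = 119.4 mg
C₀ = F·Dose / Vd = 119.4 / 271 = 0.4406 mg/L
k = ln2 / t½ = 0.693147 / 32.8 = 0.02113 h⁻¹
C = C₀ · e^(−k·t) = 0.4406 × e^(−0.02113 × 39.7)
  = 0.4406 × 0.4322 = 0.1904 mg/L
(0.1904 mg/L = 0.1904 µg/mL)

0.190 µg/mL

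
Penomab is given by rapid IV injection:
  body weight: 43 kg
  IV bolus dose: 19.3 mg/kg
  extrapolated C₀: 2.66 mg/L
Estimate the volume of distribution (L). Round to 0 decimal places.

312 L

Dose = 19.3 × 43 = 829.9 mg
Vd = Dose / C₀ = 829.9 / 2.66 = 312.0 L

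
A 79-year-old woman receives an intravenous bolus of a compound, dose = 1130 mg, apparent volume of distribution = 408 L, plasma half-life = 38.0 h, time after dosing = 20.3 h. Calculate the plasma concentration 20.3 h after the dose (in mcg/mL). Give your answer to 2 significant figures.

1.9 mcg/mL

C₀ = Dose / Vd = 1130 / 408 = 2.770 mg/L
k = ln2 / t½ = 0.693147 / 38.0 = 0.01824 h⁻¹
C = C₀ · e^(−k·t) = 2.770 × e^(−0.01824 × 20.3)
  = 2.770 × 0.6905 = 1.913 mg/L
(1.913 mg/L = 1.913 mcg/mL)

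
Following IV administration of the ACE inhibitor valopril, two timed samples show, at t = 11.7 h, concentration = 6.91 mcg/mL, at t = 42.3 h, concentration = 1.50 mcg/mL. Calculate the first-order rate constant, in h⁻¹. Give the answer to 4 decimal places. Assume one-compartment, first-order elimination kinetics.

k = ln(C₁/C₂) / (t₂ − t₁) = ln(6.91/1.50) / (42.3 − 11.7)
  = 1.528 / 30.60 = 0.04993 h⁻¹

0.0499 h⁻¹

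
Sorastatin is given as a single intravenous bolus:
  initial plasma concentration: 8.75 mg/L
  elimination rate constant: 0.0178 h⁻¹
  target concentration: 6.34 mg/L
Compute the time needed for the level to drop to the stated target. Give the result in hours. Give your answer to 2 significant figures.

18 h

t = ln(C₀ / C) / k = ln(8.750 / 6.34) / 0.01780
  = ln(1.380) / 0.01780 = 0.3221 / 0.01780 = 18.10 h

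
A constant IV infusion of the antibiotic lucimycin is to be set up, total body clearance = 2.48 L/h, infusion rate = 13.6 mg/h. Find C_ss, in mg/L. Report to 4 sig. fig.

5.484 mg/L

At steady state Css = R₀ / CL = 13.6 / 2.480 = 5.484 mg/L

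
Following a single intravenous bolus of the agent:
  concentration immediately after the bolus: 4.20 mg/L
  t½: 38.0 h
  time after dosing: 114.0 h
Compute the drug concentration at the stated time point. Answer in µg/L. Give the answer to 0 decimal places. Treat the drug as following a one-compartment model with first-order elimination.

525 µg/L

k = ln2 / t½ = 0.693147 / 38.0 = 0.01824 h⁻¹
t / t½ = 114.0 / 38.0 = 3 half-lives
C = C₀ × (1/2)^3 = 4.200 × 0.1250 = 0.5250 mg/L
Convert: 0.5250 mg/L × 1000 = 525.0 µg/L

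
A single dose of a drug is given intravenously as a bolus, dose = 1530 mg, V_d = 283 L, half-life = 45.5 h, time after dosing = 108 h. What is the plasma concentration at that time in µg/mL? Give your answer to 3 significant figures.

1.04 µg/mL

C₀ = Dose / Vd = 1530 / 283 = 5.406 mg/L
k = ln2 / t½ = 0.693147 / 45.5 = 0.01523 h⁻¹
C = C₀ · e^(−k·t) = 5.406 × e^(−0.01523 × 108)
  = 5.406 × 0.1930 = 1.043 mg/L
(1.043 mg/L = 1.043 µg/mL)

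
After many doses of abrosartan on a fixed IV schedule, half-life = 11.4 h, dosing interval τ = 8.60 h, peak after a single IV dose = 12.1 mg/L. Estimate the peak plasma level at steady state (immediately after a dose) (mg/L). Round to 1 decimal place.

k = ln2 / t½ = 0.693147 / 11.4 = 0.06080 h⁻¹
e^(−kτ) = e^(−0.06080 × 8.60) = 0.5928
Accumulation ratio R = 1 / (1 − e^(−kτ)) = 1 / (1 − 0.5928) = 2.456
Steady-state peak = C₀ × R = 12.1 × 2.456 = 29.72 mg/L

29.7 mg/L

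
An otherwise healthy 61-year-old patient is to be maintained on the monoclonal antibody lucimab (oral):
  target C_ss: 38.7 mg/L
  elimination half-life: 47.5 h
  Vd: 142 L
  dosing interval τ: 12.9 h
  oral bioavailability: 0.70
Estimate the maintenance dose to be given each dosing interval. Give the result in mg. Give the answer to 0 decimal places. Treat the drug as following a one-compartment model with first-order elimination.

k = ln2 / t½ = 0.693147 / 47.5 = 0.01459 h⁻¹
CL = k × Vd = 0.01459 × 142 = 2.072 L/h
At steady state, F × (Dose/τ) = Css × CL.
Dose = Css × CL × τ / F = 38.7 × 2.072 × 12.9 / 0.70 = 1478 mg

1478 mg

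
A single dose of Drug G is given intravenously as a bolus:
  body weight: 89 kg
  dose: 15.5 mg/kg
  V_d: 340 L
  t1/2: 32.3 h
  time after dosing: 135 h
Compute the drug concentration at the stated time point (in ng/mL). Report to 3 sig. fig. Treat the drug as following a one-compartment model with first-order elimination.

224 ng/mL

Total dose = 15.5 × 89 = 1380 mg
C₀ = Dose / Vd = 1380 / 340 = 4.059 mg/L
k = ln2 / t½ = 0.693147 / 32.3 = 0.02146 h⁻¹
C = C₀ · e^(−k·t) = 4.059 × e^(−0.02146 × 135)
  = 4.059 × 0.05518 = 0.2240 mg/L
Convert: 0.2240 mg/L × 1000 = 224.0 ng/mL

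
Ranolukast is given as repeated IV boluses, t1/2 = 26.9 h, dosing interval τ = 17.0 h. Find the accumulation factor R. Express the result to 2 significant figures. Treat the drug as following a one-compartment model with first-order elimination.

k = ln2 / t½ = 0.693147 / 26.9 = 0.02577 h⁻¹
e^(−kτ) = e^(−0.02577 × 17.0) = 0.6453
Accumulation ratio R = 1 / (1 − e^(−kτ)) = 1 / (1 − 0.6453) = 2.819

2.8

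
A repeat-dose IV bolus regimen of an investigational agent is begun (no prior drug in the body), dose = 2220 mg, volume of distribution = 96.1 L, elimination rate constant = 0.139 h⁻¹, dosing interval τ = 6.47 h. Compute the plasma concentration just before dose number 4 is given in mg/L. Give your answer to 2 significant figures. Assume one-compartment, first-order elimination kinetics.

C₀ per dose = Dose / Vd = 2220 / 96.1 = 23.10 mg/L
Fraction remaining after one interval: r = e^(−kτ) = e^(−0.1390 × 6.47) = 0.4068
Before dose 4, 3 doses have been given (aged 1τ, 2τ, 3τ).
C_trough = C₀ × (r + r² + … + r^3) = C₀ × r(1−r^3)/(1−r)
        = 23.10 × 0.4068 × (1 − 0.06732) / (1 − 0.4068) = 14.77 mg/L

15 mg/L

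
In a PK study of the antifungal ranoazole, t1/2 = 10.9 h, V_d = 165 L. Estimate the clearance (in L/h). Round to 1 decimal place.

k = ln2 / t½ = 0.693147 / 10.9 = 0.06359 h⁻¹
CL = k × Vd = 0.06359 × 165 = 10.49 L/h

10.5 L/h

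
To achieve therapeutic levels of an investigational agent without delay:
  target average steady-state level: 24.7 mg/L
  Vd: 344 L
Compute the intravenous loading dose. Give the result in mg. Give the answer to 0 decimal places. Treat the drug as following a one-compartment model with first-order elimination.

8497 mg

LD = Css × Vd = 24.7 × 344 = 8497 mg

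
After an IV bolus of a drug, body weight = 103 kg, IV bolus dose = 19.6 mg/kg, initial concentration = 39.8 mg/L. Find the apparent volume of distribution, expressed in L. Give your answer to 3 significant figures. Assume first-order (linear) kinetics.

Dose = 19.6 × 103 = 2019 mg
Vd = Dose / C₀ = 2019 / 39.8 = 50.73 L

50.7 L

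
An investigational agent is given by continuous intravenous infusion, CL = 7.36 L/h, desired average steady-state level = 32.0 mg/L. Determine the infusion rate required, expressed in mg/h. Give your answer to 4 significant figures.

At steady state, infusion rate R₀ = Css × CL = 32.0 × 7.360 = 235.5 mg/h

235.5 mg/h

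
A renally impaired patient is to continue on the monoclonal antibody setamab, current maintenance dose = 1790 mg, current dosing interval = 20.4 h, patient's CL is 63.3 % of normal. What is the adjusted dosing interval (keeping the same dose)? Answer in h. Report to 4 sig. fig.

32.23 h

To keep the same average steady-state level, dosing rate must scale with clearance.
CL ratio = 63.3 / 100 = 0.6330
New interval (same dose) = 20.4 / 0.6330 = 32.23 h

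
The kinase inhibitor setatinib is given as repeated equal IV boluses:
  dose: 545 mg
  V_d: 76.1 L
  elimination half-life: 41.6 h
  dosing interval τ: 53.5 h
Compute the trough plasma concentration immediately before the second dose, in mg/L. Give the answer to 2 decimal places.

2.94 mg/L

C₀ per dose = Dose / Vd = 545 / 76.1 = 7.162 mg/L
k = ln2 / t½ = 0.693147 / 41.6 = 0.01666 h⁻¹
Fraction remaining after one interval: r = e^(−kτ) = e^(−0.01666 × 53.5) = 0.4101
Before dose 2, 1 dose has been given (aged 1τ).
C_trough = C₀ × r = 7.162 × 0.4101 = 2.937 mg/L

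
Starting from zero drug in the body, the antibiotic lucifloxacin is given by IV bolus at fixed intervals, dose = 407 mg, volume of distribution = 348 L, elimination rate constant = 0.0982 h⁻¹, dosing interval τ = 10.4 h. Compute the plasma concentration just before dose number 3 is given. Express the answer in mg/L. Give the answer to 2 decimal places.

C₀ per dose = Dose / Vd = 407 / 348 = 1.170 mg/L
Fraction remaining after one interval: r = e^(−kτ) = e^(−0.09820 × 10.4) = 0.3601
Before dose 3, 2 doses have been given (aged 1τ, 2τ).
C_trough = C₀ × (r + r²) = 1.170 × (0.3601 + 0.1297) = 0.5731 mg/L

0.57 mg/L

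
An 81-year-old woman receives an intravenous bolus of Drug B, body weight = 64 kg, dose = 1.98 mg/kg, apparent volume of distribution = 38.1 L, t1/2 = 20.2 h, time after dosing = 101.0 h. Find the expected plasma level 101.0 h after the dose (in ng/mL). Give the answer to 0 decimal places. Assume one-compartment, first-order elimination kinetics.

Total dose = 1.98 × 64 = 126.7 mg
C₀ = Dose / Vd = 126.7 / 38.1 = 3.325 mg/L
k = ln2 / t½ = 0.693147 / 20.2 = 0.03431 h⁻¹
t / t½ = 101.0 / 20.2 = 5 half-lives
C = C₀ × (1/2)^5 = 3.325 × 0.03125 = 0.1039 mg/L
Convert: 0.1039 mg/L × 1000 = 103.9 ng/mL

104 ng/mL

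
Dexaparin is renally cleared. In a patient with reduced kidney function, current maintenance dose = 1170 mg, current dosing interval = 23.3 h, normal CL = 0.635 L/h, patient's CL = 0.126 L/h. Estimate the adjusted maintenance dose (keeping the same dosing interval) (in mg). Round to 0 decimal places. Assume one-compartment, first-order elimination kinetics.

232 mg

To keep the same average steady-state level, dosing rate must scale with clearance.
CL ratio = 0.126 / 0.635 = 0.1984
New dose (same interval) = 1170 × 0.1984 = 232.1 mg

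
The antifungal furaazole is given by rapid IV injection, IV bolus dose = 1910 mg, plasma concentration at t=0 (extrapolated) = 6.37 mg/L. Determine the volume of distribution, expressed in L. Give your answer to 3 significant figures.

Vd = Dose / C₀ = 1910 / 6.37 = 299.8 L

300 L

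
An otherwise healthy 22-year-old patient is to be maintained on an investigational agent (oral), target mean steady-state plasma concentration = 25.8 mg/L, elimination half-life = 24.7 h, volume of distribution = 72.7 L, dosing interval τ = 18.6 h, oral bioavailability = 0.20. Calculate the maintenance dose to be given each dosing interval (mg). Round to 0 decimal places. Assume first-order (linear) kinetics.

k = ln2 / t½ = 0.693147 / 24.7 = 0.02806 h⁻¹
CL = k × Vd = 0.02806 × 72.7 = 2.040 L/h
At steady state, F × (Dose/τ) = Css × CL.
Dose = Css × CL × τ / F = 25.8 × 2.040 × 18.6 / 0.20 = 4895 mg

4895 mg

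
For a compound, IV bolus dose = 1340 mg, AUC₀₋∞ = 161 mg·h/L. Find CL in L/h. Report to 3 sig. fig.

8.32 L/h

CL = Dose / AUC = 1340 / 161 = 8.323 L/h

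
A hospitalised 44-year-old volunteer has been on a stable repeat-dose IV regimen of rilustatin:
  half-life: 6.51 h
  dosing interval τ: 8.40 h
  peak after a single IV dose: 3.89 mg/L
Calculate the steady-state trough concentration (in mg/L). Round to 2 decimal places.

2.69 mg/L

k = ln2 / t½ = 0.693147 / 6.51 = 0.1065 h⁻¹
e^(−kτ) = e^(−0.1065 × 8.40) = 0.4088
Accumulation ratio R = 1 / (1 − e^(−kτ)) = 1 / (1 − 0.4088) = 1.691
Steady-state trough = C₀ × R × e^(−kτ) = 3.89 × 1.691 × 0.4088 = 2.689 mg/L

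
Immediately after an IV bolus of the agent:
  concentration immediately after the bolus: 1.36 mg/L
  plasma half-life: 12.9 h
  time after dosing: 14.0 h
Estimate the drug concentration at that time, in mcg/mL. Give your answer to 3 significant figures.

k = ln2 / t½ = 0.693147 / 12.9 = 0.05373 h⁻¹
C = C₀ · e^(−k·t) = 1.360 × e^(−0.05373 × 14.0)
  = 1.360 × 0.4713 = 0.6410 mg/L
(0.6410 mg/L = 0.6410 mcg/mL)

0.641 mcg/mL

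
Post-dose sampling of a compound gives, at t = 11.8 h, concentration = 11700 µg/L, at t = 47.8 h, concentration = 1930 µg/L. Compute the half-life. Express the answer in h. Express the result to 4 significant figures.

k = ln(C₁/C₂) / (t₂ − t₁) = ln(11700/1930) / (47.8 − 11.8)
  = 1.802 / 36.00 = 0.05006 h⁻¹
t½ = ln2 / k = 0.693147 / 0.05006 = 13.85 h

13.85 h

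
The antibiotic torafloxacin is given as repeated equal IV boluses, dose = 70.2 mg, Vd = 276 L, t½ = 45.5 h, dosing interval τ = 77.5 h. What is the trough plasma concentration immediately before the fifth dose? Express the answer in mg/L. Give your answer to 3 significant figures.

C₀ per dose = Dose / Vd = 70.2 / 276 = 0.2543 mg/L
k = ln2 / t½ = 0.693147 / 45.5 = 0.01523 h⁻¹
Fraction remaining after one interval: r = e^(−kτ) = e^(−0.01523 × 77.5) = 0.3072
Before dose 5, 4 doses have been given (aged 1τ, 2τ, 3τ, 4τ).
C_trough = C₀ × (r + r² + … + r^4) = C₀ × r(1−r^4)/(1−r)
        = 0.2543 × 0.3072 × (1 − 0.008906) / (1 − 0.3072) = 0.1118 mg/L

0.112 mg/L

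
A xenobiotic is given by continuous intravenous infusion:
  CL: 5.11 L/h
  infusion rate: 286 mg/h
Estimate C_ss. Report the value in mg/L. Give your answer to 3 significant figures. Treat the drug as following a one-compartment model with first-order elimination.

56.0 mg/L

At steady state Css = R₀ / CL = 286 / 5.110 = 55.97 mg/L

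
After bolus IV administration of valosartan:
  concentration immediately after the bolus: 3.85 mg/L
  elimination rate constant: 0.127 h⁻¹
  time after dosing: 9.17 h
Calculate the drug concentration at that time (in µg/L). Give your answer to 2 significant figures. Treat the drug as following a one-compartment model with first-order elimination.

C = C₀ · e^(−k·t) = 3.850 × e^(−0.1270 × 9.17)
  = 3.850 × 0.3121 = 1.202 mg/L
Convert: 1.202 mg/L × 1000 = 1202 µg/L

1200 µg/L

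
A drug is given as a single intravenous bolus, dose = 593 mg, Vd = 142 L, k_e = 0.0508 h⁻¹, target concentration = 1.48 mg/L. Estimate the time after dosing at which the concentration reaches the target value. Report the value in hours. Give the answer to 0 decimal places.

C₀ = Dose / Vd = 593.0 / 142 = 4.176 mg/L
t = ln(C₀ / C) / k = ln(4.176 / 1.48) / 0.05080
  = ln(2.822) / 0.05080 = 1.037 / 0.05080 = 20.41 h

20 h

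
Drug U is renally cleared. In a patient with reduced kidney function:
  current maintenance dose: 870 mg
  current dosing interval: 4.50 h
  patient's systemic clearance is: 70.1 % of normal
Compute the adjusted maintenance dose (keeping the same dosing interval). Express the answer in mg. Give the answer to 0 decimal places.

610 mg

To keep the same average steady-state level, dosing rate must scale with clearance.
CL ratio = 70.1 / 100 = 0.7010
New dose (same interval) = 870 × 0.7010 = 609.9 mg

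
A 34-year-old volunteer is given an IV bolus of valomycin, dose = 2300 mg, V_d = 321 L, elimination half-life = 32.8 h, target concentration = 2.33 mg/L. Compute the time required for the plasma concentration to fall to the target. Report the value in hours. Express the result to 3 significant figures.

C₀ = Dose / Vd = 2300 / 321 = 7.165 mg/L
k = ln2 / t½ = 0.693147 / 32.8 = 0.02113 h⁻¹
t = ln(C₀ / C) / k = ln(7.165 / 2.33) / 0.02113
  = ln(3.075) / 0.02113 = 1.123 / 0.02113 = 53.15 h

53.2 h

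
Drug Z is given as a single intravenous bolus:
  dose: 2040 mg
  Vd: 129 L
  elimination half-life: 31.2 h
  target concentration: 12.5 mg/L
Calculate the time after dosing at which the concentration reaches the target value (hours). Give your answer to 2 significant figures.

11 h

C₀ = Dose / Vd = 2040 / 129 = 15.81 mg/L
k = ln2 / t½ = 0.693147 / 31.2 = 0.02222 h⁻¹
t = ln(C₀ / C) / k = ln(15.81 / 12.5) / 0.02222
  = ln(1.265) / 0.02222 = 0.2351 / 0.02222 = 10.58 h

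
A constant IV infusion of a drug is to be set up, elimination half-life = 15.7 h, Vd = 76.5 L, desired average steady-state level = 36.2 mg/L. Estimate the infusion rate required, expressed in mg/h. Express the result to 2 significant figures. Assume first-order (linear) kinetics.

120 mg/h

k = ln2 / t½ = 0.693147 / 15.7 = 0.04415 h⁻¹
CL = k × Vd = 0.04415 × 76.5 = 3.377 L/h
At steady state, infusion rate R₀ = Css × CL = 36.2 × 3.377 = 122.2 mg/h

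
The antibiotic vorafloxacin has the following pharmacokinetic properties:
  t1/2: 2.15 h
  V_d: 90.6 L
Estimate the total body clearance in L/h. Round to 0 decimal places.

k = ln2 / t½ = 0.693147 / 2.15 = 0.3224 h⁻¹
CL = k × Vd = 0.3224 × 90.6 = 29.21 L/h

29 L/h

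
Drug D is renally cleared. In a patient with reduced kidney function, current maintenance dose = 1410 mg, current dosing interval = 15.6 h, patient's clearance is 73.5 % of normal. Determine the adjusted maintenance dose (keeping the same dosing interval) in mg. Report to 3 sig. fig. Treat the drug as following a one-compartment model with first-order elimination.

1040 mg

To keep the same average steady-state level, dosing rate must scale with clearance.
CL ratio = 73.5 / 100 = 0.7350
New dose (same interval) = 1410 × 0.7350 = 1036 mg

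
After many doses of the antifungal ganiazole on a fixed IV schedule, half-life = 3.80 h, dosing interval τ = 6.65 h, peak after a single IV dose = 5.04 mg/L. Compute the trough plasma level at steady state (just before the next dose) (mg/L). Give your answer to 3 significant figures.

2.13 mg/L

k = ln2 / t½ = 0.693147 / 3.80 = 0.1824 h⁻¹
e^(−kτ) = e^(−0.1824 × 6.65) = 0.2973
Accumulation ratio R = 1 / (1 − e^(−kτ)) = 1 / (1 − 0.2973) = 1.423
Steady-state trough = C₀ × R × e^(−kτ) = 5.04 × 1.423 × 0.2973 = 2.132 mg/L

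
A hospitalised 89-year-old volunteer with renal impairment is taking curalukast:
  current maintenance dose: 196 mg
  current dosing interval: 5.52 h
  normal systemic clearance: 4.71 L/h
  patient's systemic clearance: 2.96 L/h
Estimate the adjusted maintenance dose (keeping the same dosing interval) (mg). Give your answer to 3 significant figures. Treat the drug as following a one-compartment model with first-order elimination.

123 mg

To keep the same average steady-state level, dosing rate must scale with clearance.
CL ratio = 2.96 / 4.71 = 0.6285
New dose (same interval) = 196 × 0.6285 = 123.2 mg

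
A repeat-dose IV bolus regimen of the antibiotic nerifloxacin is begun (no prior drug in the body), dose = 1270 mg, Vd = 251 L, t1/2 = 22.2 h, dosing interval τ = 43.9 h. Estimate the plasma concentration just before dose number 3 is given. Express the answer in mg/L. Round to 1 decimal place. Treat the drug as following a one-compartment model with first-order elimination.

1.6 mg/L

C₀ per dose = Dose / Vd = 1270 / 251 = 5.060 mg/L
k = ln2 / t½ = 0.693147 / 22.2 = 0.03122 h⁻¹
Fraction remaining after one interval: r = e^(−kτ) = e^(−0.03122 × 43.9) = 0.2540
Before dose 3, 2 doses have been given (aged 1τ, 2τ).
C_trough = C₀ × (r + r²) = 5.060 × (0.2540 + 0.06452) = 1.612 mg/L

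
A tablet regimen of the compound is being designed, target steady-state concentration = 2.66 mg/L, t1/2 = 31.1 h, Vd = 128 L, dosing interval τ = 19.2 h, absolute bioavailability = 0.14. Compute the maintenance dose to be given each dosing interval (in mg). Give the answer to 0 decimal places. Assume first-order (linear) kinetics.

1041 mg

k = ln2 / t½ = 0.693147 / 31.1 = 0.02229 h⁻¹
CL = k × Vd = 0.02229 × 128 = 2.853 L/h
At steady state, F × (Dose/τ) = Css × CL.
Dose = Css × CL × τ / F = 2.66 × 2.853 × 19.2 / 0.14 = 1041 mg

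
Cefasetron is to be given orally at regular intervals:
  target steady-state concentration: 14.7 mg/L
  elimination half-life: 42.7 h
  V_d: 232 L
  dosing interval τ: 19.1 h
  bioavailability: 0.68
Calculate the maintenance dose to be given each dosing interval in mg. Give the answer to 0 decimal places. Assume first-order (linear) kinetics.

k = ln2 / t½ = 0.693147 / 42.7 = 0.01623 h⁻¹
CL = k × Vd = 0.01623 × 232 = 3.765 L/h
At steady state, F × (Dose/τ) = Css × CL.
Dose = Css × CL × τ / F = 14.7 × 3.765 × 19.1 / 0.68 = 1555 mg

1555 mg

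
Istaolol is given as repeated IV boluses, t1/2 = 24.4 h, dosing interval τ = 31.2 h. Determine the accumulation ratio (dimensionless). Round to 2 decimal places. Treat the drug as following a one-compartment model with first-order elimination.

k = ln2 / t½ = 0.693147 / 24.4 = 0.02841 h⁻¹
e^(−kτ) = e^(−0.02841 × 31.2) = 0.4121
Accumulation ratio R = 1 / (1 − e^(−kτ)) = 1 / (1 − 0.4121) = 1.701

1.70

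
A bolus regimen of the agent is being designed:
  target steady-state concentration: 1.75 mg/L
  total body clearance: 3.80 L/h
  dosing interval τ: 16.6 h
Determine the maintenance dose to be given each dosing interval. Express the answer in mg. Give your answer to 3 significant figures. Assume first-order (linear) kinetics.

At steady state, Dose/τ = Css × CL.
Dose = Css × CL × τ = 1.75 × 3.800 × 16.6 = 110.4 mg

110 mg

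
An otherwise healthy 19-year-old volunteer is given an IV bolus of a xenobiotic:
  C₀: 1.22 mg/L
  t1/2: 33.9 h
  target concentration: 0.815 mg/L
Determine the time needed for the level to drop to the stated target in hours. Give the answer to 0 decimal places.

k = ln2 / t½ = 0.693147 / 33.9 = 0.02045 h⁻¹
t = ln(C₀ / C) / k = ln(1.220 / 0.815) / 0.02045
  = ln(1.497) / 0.02045 = 0.4035 / 0.02045 = 19.73 h

20 h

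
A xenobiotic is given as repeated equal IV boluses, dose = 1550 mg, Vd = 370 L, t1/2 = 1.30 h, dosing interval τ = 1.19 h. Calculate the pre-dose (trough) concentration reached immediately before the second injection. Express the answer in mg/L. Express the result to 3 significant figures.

2.22 mg/L

C₀ per dose = Dose / Vd = 1550 / 370 = 4.189 mg/L
k = ln2 / t½ = 0.693147 / 1.30 = 0.5332 h⁻¹
Fraction remaining after one interval: r = e^(−kτ) = e^(−0.5332 × 1.19) = 0.5302
Before dose 2, 1 dose has been given (aged 1τ).
C_trough = C₀ × r = 4.189 × 0.5302 = 2.221 mg/L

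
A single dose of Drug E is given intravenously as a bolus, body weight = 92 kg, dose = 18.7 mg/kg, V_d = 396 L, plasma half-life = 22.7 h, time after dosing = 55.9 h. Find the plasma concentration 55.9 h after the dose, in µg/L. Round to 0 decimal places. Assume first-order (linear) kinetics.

Total dose = 18.7 × 92 = 1720 mg
C₀ = Dose / Vd = 1720 / 396 = 4.343 mg/L
k = ln2 / t½ = 0.693147 / 22.7 = 0.03054 h⁻¹
C = C₀ · e^(−k·t) = 4.343 × e^(−0.03054 × 55.9)
  = 4.343 × 0.1814 = 0.7878 mg/L
Convert: 0.7878 mg/L × 1000 = 787.8 µg/L

788 µg/L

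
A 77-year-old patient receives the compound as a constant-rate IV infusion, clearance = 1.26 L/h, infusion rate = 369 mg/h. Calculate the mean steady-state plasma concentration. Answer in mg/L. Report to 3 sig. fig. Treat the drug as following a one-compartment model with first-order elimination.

293 mg/L

At steady state Css = R₀ / CL = 369 / 1.260 = 292.9 mg/L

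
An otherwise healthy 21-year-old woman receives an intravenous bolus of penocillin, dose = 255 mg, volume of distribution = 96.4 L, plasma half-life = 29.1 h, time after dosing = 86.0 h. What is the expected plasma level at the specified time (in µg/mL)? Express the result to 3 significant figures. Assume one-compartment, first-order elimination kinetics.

0.341 µg/mL

C₀ = Dose / Vd = 255.0 / 96.4 = 2.645 mg/L
k = ln2 / t½ = 0.693147 / 29.1 = 0.02382 h⁻¹
C = C₀ · e^(−k·t) = 2.645 × e^(−0.02382 × 86.0)
  = 2.645 × 0.1289 = 0.3409 mg/L
(0.3409 mg/L = 0.3409 µg/mL)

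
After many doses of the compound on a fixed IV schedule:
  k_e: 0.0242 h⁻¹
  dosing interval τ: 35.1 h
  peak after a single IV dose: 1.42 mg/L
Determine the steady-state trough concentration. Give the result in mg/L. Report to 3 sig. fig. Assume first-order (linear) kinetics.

e^(−kτ) = e^(−0.02420 × 35.1) = 0.4277
Accumulation ratio R = 1 / (1 − e^(−kτ)) = 1 / (1 − 0.4277) = 1.747
Steady-state trough = C₀ × R × e^(−kτ) = 1.42 × 1.747 × 0.4277 = 1.061 mg/L

1.06 mg/L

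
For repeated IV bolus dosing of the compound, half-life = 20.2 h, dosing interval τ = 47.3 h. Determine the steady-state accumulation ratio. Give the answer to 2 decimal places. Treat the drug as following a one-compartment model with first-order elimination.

1.25

k = ln2 / t½ = 0.693147 / 20.2 = 0.03431 h⁻¹
e^(−kτ) = e^(−0.03431 × 47.3) = 0.1973
Accumulation ratio R = 1 / (1 − e^(−kτ)) = 1 / (1 − 0.1973) = 1.246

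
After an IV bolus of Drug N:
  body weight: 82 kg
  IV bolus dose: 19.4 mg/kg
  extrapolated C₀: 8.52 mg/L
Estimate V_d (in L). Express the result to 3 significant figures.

Dose = 19.4 × 82 = 1591 mg
Vd = Dose / C₀ = 1591 / 8.52 = 186.7 L

187 L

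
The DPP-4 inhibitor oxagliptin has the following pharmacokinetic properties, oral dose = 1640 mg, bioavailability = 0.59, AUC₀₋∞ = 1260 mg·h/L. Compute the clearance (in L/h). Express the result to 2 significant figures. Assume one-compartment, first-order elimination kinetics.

CL = F·Dose / AUC = 0.59 × 1640 / 1260 = 0.7679 L/h

0.77 L/h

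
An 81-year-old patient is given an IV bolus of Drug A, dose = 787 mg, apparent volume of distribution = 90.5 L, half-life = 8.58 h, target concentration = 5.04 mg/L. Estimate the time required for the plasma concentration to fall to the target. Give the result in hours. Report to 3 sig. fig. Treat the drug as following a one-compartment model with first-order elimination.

C₀ = Dose / Vd = 787.0 / 90.5 = 8.696 mg/L
k = ln2 / t½ = 0.693147 / 8.58 = 0.08079 h⁻¹
t = ln(C₀ / C) / k = ln(8.696 / 5.04) / 0.08079
  = ln(1.725) / 0.08079 = 0.5452 / 0.08079 = 6.748 h

6.75 h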